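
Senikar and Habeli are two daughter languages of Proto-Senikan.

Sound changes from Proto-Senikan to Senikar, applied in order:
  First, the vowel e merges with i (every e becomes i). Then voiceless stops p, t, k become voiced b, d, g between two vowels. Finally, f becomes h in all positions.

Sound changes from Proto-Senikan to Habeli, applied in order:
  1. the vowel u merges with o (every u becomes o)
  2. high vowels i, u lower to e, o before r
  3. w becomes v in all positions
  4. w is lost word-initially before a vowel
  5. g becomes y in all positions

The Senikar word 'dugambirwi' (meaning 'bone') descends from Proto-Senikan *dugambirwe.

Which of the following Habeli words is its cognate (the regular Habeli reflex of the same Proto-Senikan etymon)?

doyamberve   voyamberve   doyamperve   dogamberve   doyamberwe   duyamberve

doyamberve

Habeli: start from *dugambirwe.
  rule 1 (vowel merger): dugambirwe → dogambirwe
  rule 2 (pre-rhotic lowering): dogambirwe → dogamberwe
  rule 3 (unconditioned shift): dogamberwe → dogamberve
  rule 4: no change — dogamberve
  rule 5 (unconditioned shift): dogamberve → doyamberve
  ⇒ Habeli doyamberve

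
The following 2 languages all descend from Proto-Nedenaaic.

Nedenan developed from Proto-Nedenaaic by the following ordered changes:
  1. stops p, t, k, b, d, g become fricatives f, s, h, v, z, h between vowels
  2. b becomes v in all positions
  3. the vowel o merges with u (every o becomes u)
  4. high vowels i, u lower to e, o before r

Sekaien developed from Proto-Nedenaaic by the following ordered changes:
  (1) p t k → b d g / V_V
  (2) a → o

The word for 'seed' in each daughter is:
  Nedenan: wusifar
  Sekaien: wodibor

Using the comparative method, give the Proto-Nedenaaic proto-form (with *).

Position 5: Nedenan has f, Sekaien has b. Taking the neighbouring segments as reconstructed: Nedenan f could go back to *p or *f; Sekaien b could go back to *p or *b — the one source consistent with every daughter is *p.
Position 2: Nedenan has u, Sekaien has o. Taking the neighbouring segments as reconstructed: Nedenan u could go back to *o or *u; Sekaien o could go back to *a or *o — the one source consistent with every daughter is *o.
Position 6: Nedenan has a, Sekaien has o. Nedenan preserves a here (none of its changes turn any other segment into a), so the proto-segment is *a.
This points to *wotipar. Verify forward in each daughter:
Nedenan: start from *wotipar.
  rule 1 (intervocalic lenition): wotipar → wosifar
  rule 2: no change — wosifar
  rule 3 (vowel merger): wosifar → wusifar
  rule 4: no change — wusifar
  ⇒ Nedenan wusifar
Sekaien: start from *wotipar.
  rule 1 (intervocalic voicing): wotipar → wodibar
  rule 2 (vowel merger): wodibar → wodibor
  ⇒ Sekaien wodibor
*wotipar is the unique common source.

*wotipar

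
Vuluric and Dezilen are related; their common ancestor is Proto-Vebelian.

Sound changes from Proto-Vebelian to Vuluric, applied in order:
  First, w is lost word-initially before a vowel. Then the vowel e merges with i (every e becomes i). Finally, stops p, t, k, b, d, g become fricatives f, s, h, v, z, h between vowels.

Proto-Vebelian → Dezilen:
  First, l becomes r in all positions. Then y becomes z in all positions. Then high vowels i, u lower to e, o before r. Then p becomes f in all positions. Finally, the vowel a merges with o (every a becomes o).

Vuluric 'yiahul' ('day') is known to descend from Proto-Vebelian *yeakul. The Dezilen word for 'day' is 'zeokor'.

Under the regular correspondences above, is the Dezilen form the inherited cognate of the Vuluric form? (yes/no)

Derive the expected Dezilen reflex of *yeakul:
Dezilen: *yeakul
  yeakul → yeakur   [unconditioned shift]
  yeakur → zeakur   [unconditioned shift]
  zeakur → zeakor   [pre-rhotic lowering]
  zeakor (rule 4 does not apply)
  zeakor → zeokor   [vowel merger]
  giving Dezilen zeokor.
Dezilen 'zeokor' matches the regular reflex exactly, so the pair is cognate.

yes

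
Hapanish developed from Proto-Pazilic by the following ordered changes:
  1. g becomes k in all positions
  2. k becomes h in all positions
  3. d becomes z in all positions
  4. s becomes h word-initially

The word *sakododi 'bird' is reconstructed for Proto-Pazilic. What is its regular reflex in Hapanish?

Hapanish: *sakododi
  sakododi (rule 1 does not apply)
  sakododi → sahododi   [unconditioned shift]
  sahododi → sahozozi   [unconditioned shift]
  sahozozi → hahozozi   [debuccalisation]
  giving Hapanish hahozozi.

hahozozi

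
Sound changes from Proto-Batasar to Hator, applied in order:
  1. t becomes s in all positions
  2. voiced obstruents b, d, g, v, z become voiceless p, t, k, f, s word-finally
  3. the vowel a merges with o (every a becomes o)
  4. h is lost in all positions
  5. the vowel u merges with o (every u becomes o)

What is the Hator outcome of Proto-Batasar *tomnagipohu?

somnogipoo

Hator: start from *tomnagipohu.
  rule 1 (unconditioned shift): tomnagipohu → somnagipohu
  rule 2: no change — somnagipohu
  rule 3 (vowel merger): somnagipohu → somnogipohu
  rule 4 (h-loss): somnogipohu → somnogipou
  rule 5 (vowel merger): somnogipou → somnogipoo
  ⇒ Hator somnogipoo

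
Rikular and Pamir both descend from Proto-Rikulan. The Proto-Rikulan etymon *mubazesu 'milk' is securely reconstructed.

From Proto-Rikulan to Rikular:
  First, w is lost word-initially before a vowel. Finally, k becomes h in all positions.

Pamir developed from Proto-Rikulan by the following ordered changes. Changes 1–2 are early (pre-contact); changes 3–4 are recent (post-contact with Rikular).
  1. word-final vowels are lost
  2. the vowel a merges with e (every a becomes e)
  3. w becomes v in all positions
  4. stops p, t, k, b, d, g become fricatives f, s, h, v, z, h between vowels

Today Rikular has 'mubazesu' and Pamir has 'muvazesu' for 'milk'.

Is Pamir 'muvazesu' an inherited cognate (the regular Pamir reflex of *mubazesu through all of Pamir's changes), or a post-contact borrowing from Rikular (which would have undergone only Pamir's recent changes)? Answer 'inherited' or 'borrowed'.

If inherited, *mubazesu would pass through all of Pamir's changes:
Pamir: *mubazesu > mubazes > mubezes > muvezes  (by apocope, vowel merger, intervocalic lenition)
If borrowed from Rikular 'mubazesu' after the early changes, it would undergo only the recent ones:
  rule 3 (unconditioned shift): no change (mubazesu)
  rule 4 (intervocalic lenition): mubazesu → muvazesu
  ⇒ as a loan: muvazesu
Pamir 'muvazesu' matches the loan outcome 'muvazesu', not the inherited 'muvezes' — it skipped the early Pamir changes, so it was borrowed from Rikular.

borrowed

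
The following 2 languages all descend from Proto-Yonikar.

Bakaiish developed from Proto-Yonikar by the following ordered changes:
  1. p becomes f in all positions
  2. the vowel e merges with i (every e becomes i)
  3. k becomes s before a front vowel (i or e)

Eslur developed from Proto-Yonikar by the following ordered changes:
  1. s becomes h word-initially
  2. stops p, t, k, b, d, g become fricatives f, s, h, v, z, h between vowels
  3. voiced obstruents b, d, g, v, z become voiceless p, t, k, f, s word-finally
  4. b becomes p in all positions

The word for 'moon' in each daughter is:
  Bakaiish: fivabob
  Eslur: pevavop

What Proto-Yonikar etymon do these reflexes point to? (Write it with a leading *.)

Position 2: Bakaiish has i, Eslur has e. Eslur preserves e here (none of its changes turn any other segment into e), so the proto-segment is *e.
Position 1: Bakaiish has f, Eslur has p. Taking the neighbouring segments as reconstructed: Bakaiish f could go back to *p or *f; Eslur p could go back to *p or *b — the one source consistent with every daughter is *p.
Position 7: Bakaiish has b, Eslur has p. Bakaiish preserves b here (none of its changes turn any other segment into b), so the proto-segment is *b.
Verify the candidate proto-form against each daughter:
Bakaiish: *pevabob
  pevabob → fevabob   [unconditioned shift]
  fevabob → fivabob   [vowel merger]
  fivabob (rule 3 does not apply)
  giving Bakaiish fivabob.
Eslur: *pevabob > pevavob > pevavop  (by intervocalic lenition, final devoicing)
*pevabob is the unique common source.

*pevabob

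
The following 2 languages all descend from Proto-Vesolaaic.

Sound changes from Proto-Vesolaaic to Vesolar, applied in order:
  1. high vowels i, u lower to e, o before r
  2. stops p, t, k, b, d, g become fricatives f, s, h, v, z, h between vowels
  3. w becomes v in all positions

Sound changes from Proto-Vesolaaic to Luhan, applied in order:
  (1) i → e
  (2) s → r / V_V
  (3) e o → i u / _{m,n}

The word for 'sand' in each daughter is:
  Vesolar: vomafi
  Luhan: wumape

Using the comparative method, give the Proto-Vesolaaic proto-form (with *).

Position 2: Vesolar has o, Luhan has u. Taking the neighbouring segments as reconstructed: Vesolar o can only go back to *o; Luhan u could go back to *o or *u — the one source consistent with every daughter is *o.
Position 6: Vesolar has i, Luhan has e. Vesolar preserves i here (none of its changes turn any other segment into i), so the proto-segment is *i.
Verify the candidate proto-form against each daughter:
Vesolar: *womapi
  womapi (rule 1 does not apply)
  womapi → womafi   [intervocalic lenition]
  womafi → vomafi   [unconditioned shift]
  giving Vesolar vomafi.
Luhan: start from *womapi.
  rule 1 (vowel merger): womapi → womape
  rule 2: no change — womape
  rule 3 (pre-nasal raising): womape → wumape
  ⇒ Luhan wumape
*womapi is the unique common source.

*womapi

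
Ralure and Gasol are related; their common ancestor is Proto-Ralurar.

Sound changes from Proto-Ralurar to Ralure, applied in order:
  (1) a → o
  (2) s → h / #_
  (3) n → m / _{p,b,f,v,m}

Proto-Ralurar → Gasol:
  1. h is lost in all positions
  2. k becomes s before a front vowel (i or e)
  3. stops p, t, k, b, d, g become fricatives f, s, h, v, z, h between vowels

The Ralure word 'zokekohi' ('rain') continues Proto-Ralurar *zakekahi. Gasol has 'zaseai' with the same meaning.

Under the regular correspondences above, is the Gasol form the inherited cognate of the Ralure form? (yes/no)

no

Derive the expected Gasol reflex of *zakekahi:
Gasol: *zakekahi
  zakekahi → zakekai   [h-loss]
  zakekai → zasekai   [palatalisation]
  zasekai → zasehai   [intervocalic lenition]
  giving Gasol zasehai.
The regular Gasol reflex would be 'zasehai', but the attested form is 'zaseai'. The correspondence is irregular, so they are not cognates (the Gasol form has a different source).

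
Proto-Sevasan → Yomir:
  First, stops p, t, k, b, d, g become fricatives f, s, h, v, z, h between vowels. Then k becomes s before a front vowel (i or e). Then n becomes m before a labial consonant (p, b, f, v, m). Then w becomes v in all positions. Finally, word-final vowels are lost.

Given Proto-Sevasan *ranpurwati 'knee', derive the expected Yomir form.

Yomir: *ranpurwati
  ranpurwati → ranpurwasi   [intervocalic lenition]
  ranpurwasi (rule 2 does not apply)
  ranpurwasi → rampurwasi   [nasal place assimilation]
  rampurwasi → rampurvasi   [unconditioned shift]
  rampurvasi → rampurvas   [apocope]
  giving Yomir rampurvas.

rampurvas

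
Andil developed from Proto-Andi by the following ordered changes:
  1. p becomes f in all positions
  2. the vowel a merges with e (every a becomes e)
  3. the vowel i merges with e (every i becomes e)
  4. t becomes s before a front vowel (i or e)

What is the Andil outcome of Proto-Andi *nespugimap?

nesfugemef

Andil: start from *nespugimap.
  rule 1 (unconditioned shift): nespugimap → nesfugimaf
  rule 2 (vowel merger): nesfugimaf → nesfugimef
  rule 3 (vowel merger): nesfugimef → nesfugemef
  rule 4: no change — nesfugemef
  ⇒ Andil nesfugemef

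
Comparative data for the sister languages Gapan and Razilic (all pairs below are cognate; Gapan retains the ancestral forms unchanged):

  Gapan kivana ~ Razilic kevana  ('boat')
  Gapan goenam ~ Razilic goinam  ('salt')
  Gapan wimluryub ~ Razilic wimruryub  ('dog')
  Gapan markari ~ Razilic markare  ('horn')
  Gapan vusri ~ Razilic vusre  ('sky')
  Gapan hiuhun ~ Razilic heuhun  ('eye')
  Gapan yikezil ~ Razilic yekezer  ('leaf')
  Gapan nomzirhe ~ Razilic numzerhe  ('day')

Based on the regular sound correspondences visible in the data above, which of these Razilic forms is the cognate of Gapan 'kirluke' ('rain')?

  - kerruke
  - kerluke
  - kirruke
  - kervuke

kerruke

nomzirhe ~ numzerhe — Gapan i corresponds to Razilic e after a consonant, before r.
wimluryub ~ wimruryub — Gapan l corresponds to Razilic r after a consonant, before a back vowel.
Applying these to Gapan 'kirluke':
  kirluke → kerluke   (i→e after a consonant, before r)
  kerluke → kerruke   (l→r after a consonant, before a back vowel)
So the Razilic cognate is 'kerruke'.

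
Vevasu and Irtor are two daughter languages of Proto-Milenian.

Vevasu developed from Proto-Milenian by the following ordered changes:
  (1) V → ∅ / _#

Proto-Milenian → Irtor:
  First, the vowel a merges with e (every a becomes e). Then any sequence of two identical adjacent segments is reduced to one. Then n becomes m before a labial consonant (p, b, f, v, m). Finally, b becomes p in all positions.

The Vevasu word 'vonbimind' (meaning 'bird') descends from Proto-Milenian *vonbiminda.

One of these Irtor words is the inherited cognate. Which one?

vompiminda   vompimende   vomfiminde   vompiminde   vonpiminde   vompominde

vompiminde

Irtor: *vonbiminda > vonbiminde > vombiminde > vompiminde  (by vowel merger, nasal place assimilation, unconditioned shift)
Among the options, 'vompiminde' alone shows every Irtor change applied in order.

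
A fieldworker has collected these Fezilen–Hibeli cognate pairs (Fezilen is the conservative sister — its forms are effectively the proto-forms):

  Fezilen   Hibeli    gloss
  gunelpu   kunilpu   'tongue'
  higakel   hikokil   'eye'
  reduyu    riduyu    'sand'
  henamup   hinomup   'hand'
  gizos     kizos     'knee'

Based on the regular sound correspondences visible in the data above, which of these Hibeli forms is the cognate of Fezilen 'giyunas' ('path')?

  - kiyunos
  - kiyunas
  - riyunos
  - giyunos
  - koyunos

kiyunos

gizos ~ kizos — Fezilen g corresponds to Hibeli k word-initially before a front vowel.
higakel ~ hikokil — Fezilen a corresponds to Hibeli o after a consonant, before a consonant other than r, m, n, p, b, f, v.
Applying these to Fezilen 'giyunas':
  giyunas → kiyunas   (g→k word-initially before a front vowel)
  kiyunas → kiyunos   (a→o after a consonant, before a consonant other than r, m, n, p, b, f, v)
So the Hibeli cognate is 'kiyunos'.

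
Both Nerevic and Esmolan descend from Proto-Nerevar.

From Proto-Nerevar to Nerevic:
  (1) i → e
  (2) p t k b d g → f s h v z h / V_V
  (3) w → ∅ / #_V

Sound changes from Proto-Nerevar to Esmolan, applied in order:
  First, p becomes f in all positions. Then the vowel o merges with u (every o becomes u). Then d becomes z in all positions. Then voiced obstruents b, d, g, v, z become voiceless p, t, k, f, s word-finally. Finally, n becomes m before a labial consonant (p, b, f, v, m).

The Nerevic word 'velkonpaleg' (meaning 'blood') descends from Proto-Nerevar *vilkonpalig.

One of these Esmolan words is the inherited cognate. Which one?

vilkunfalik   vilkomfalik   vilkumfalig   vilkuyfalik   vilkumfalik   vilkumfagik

Esmolan: *vilkonpalig > vilkonfalig > vilkunfalig > vilkunfalik > vilkumfalik  (by unconditioned shift, vowel merger, final devoicing, nasal place assimilation)
Among the options, 'vilkumfalik' alone shows every Esmolan change applied in order.

vilkumfalik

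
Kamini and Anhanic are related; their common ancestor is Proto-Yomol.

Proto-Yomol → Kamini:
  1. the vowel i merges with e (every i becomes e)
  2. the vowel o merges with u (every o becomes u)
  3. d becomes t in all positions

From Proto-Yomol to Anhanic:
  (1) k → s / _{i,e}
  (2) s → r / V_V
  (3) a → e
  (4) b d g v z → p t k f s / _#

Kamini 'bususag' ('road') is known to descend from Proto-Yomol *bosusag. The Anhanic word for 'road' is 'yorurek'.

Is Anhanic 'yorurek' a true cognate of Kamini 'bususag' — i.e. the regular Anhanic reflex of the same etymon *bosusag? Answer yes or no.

Derive the expected Anhanic reflex of *bosusag:
Anhanic: start from *bosusag.
  rule 1: no change — bosusag
  rule 2 (rhotacism): bosusag → borurag
  rule 3 (vowel merger): borurag → borureg
  rule 4 (final devoicing): borureg → borurek
  ⇒ Anhanic borurek
The regular Anhanic reflex would be 'borurek', but the attested form is 'yorurek'. The correspondence is irregular, so they are not cognates (the Anhanic form has a different source).

no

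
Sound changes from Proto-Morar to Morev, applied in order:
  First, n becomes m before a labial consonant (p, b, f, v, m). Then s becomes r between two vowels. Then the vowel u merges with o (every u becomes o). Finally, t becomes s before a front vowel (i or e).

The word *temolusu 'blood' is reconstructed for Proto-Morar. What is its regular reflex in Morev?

Morev: *temolusu > temoluru > temoloro > semoloro  (by rhotacism, vowel merger, palatalisation)

semoloro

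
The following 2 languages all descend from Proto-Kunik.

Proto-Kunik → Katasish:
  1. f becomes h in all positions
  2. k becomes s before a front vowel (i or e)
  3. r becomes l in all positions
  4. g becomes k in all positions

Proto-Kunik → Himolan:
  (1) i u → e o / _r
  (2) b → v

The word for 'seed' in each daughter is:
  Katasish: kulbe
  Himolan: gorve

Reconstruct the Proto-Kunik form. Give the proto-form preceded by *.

*gurbe

Position 2: Katasish has u, Himolan has o. Katasish preserves u here (none of its changes turn any other segment into u), so the proto-segment is *u.
Position 3: Katasish has l, Himolan has r. Himolan preserves r here (none of its changes turn any other segment into r), so the proto-segment is *r.
Position 4: Katasish has b, Himolan has v. Katasish preserves b here (none of its changes turn any other segment into b), so the proto-segment is *b.
Verify the candidate proto-form against each daughter:
Katasish: start from *gurbe.
  rule 1: no change — gurbe
  rule 2: no change — gurbe
  rule 3 (unconditioned shift): gurbe → gulbe
  rule 4 (unconditioned shift): gulbe → kulbe
  ⇒ Katasish kulbe
Himolan: *gurbe
  gurbe → gorbe   [pre-rhotic lowering]
  gorbe → gorve   [unconditioned shift]
  giving Himolan gorve.
*gurbe is the unique common source.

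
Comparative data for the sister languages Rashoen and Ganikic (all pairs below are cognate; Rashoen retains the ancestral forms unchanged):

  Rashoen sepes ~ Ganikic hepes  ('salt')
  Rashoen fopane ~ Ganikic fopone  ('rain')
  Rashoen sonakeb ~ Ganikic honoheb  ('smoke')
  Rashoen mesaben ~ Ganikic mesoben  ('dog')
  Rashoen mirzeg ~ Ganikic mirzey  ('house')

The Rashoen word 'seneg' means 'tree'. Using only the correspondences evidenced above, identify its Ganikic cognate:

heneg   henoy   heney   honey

sepes ~ hepes — Rashoen s corresponds to Ganikic h word-initially before a front vowel.
mirzeg ~ mirzey — Rashoen g corresponds to Ganikic y word-finally.
Applying these to Rashoen 'seneg':
  seneg → heneg   (s→h word-initially before a front vowel)
  heneg → heney   (g→y word-finally)
So the Ganikic cognate is 'heney'.

heney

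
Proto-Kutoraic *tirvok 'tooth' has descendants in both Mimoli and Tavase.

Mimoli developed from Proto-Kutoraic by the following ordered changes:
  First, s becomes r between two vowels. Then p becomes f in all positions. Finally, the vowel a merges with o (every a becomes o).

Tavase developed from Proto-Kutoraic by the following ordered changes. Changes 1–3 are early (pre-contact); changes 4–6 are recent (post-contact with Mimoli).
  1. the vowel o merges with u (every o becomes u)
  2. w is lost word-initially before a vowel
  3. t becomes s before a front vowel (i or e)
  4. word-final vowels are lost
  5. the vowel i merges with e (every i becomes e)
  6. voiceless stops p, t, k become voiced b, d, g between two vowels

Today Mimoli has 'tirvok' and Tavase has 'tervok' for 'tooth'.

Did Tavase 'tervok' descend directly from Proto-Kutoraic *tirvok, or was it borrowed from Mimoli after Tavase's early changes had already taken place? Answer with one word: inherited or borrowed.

If inherited, *tirvok would pass through all of Tavase's changes:
Tavase: *tirvok
  tirvok → tirvuk   [vowel merger]
  tirvuk (rule 2 does not apply)
  tirvuk → sirvuk   [palatalisation]
  sirvuk (rule 4 does not apply)
  sirvuk → servuk   [vowel merger]
  servuk (rule 6 does not apply)
  giving Tavase servuk.
If borrowed from Mimoli 'tirvok' after the early changes, it would undergo only the recent ones:
  rule 4 (apocope): no change (tirvok)
  rule 5 (vowel merger): tirvok → tervok
  rule 6 (intervocalic voicing): no change (tervok)
  ⇒ as a loan: tervok
Tavase 'tervok' matches the loan outcome 'tervok', not the inherited 'servuk' — it skipped the early Tavase changes, so it was borrowed from Mimoli.

borrowed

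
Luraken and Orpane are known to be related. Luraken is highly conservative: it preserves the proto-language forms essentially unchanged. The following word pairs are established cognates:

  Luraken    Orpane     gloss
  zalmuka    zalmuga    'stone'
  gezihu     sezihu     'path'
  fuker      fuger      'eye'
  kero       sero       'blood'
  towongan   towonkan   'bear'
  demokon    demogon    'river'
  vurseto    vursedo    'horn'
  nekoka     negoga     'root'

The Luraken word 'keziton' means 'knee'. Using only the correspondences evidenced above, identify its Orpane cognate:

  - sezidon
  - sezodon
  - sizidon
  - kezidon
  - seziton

sezidon

kero ~ sero — Luraken k corresponds to Orpane s word-initially before a front vowel.
vurseto ~ vursedo — Luraken t corresponds to Orpane d between vowels (before a back vowel).
Applying these to Luraken 'keziton':
  keziton → seziton   (k→s word-initially before a front vowel)
  seziton → sezidon   (t→d between vowels (before a back vowel))
So the Orpane cognate is 'sezidon'.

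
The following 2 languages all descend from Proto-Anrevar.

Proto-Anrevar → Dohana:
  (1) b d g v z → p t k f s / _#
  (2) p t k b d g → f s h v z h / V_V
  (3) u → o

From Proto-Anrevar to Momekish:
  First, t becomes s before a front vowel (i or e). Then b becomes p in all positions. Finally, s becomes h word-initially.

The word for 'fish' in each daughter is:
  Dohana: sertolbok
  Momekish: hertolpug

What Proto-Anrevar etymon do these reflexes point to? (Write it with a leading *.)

*sertolbug

Position 1: Dohana has s, Momekish has h. Taking the neighbouring segments as reconstructed: Dohana s can only go back to *s; Momekish h could go back to *t or *s or *h — the one source consistent with every daughter is *s.
Position 8: Dohana has o, Momekish has u. Momekish preserves u here (none of its changes turn any other segment into u), so the proto-segment is *u.
Position 9: Dohana has k, Momekish has g. Momekish preserves g here (none of its changes turn any other segment into g), so the proto-segment is *g.
Verify the candidate proto-form against each daughter:
Dohana: *sertolbug > sertolbuk > sertolbok  (by final devoicing, vowel merger)
Momekish: *sertolbug > sertolpug > hertolpug  (by unconditioned shift, debuccalisation)
No other proto-form is consistent with every reflex, so the reconstruction is *sertolbug.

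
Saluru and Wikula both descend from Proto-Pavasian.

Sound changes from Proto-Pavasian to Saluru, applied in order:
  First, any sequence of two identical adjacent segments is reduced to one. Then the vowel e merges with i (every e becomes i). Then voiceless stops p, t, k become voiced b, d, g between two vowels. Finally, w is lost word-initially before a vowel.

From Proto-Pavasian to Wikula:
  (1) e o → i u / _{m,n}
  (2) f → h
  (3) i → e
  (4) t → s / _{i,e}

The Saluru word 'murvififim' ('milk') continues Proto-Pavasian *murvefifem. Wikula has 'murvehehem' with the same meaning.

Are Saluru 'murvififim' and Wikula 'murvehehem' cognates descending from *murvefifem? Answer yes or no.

yes

Derive the expected Wikula reflex of *murvefifem:
Wikula: start from *murvefifem.
  rule 1 (pre-nasal raising): murvefifem → murvefifim
  rule 2 (unconditioned shift): murvefifim → murvehihim
  rule 3 (vowel merger): murvehihim → murvehehem
  rule 4: no change — murvehehem
  ⇒ Wikula murvehehem
Wikula 'murvehehem' matches the regular reflex exactly, so the pair is cognate.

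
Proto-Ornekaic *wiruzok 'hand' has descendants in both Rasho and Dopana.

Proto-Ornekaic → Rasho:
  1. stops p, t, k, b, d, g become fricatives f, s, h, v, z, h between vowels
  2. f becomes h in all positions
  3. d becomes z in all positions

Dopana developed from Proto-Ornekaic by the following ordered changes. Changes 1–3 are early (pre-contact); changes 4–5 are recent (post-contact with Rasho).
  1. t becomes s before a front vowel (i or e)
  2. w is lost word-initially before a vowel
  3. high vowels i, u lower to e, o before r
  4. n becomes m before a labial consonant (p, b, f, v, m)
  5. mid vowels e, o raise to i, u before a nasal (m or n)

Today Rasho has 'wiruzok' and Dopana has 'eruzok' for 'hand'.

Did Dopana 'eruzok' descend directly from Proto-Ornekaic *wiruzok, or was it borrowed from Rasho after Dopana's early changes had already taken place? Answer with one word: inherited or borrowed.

inherited

If inherited, *wiruzok would pass through all of Dopana's changes:
Dopana: *wiruzok
  wiruzok (rule 1 does not apply)
  wiruzok → iruzok   [glide loss]
  iruzok → eruzok   [pre-rhotic lowering]
  eruzok (rule 4 does not apply)
  eruzok (rule 5 does not apply)
  giving Dopana eruzok.
If borrowed from Rasho 'wiruzok' after the early changes, it would undergo only the recent ones:
  rule 4 (nasal place assimilation): no change (wiruzok)
  rule 5 (pre-nasal raising): no change (wiruzok)
  ⇒ as a loan: wiruzok
Dopana 'eruzok' matches the inherited outcome exactly, so it is an inherited cognate, not a loan.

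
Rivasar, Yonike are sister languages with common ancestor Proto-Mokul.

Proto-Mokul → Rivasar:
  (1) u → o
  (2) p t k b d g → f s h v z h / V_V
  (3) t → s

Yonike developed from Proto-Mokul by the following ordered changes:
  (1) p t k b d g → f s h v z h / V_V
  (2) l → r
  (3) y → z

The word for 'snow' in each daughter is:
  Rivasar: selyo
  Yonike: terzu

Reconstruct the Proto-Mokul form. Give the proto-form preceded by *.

*telyu

Position 3: Rivasar has l, Yonike has r. Rivasar preserves l here (none of its changes turn any other segment into l), so the proto-segment is *l.
Position 5: Rivasar has o, Yonike has u. Yonike preserves u here (none of its changes turn any other segment into u), so the proto-segment is *u.
Position 1: Rivasar has s, Yonike has t. Yonike preserves t here (none of its changes turn any other segment into t), so the proto-segment is *t.
Verify the candidate proto-form against each daughter:
Rivasar: *telyu
  telyu → telyo   [vowel merger]
  telyo (rule 2 does not apply)
  telyo → selyo   [unconditioned shift]
  giving Rivasar selyo.
Yonike: *telyu > teryu > terzu  (by unconditioned shift, unconditioned shift)
No other proto-form is consistent with every reflex, so the reconstruction is *telyu.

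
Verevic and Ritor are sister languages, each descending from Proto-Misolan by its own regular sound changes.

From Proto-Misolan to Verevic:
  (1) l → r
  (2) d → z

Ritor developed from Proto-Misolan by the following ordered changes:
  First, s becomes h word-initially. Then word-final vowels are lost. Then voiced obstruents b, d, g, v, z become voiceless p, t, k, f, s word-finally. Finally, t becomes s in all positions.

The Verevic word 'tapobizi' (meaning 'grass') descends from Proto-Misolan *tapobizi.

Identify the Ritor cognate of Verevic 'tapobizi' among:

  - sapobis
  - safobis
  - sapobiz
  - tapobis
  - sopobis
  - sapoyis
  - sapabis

sapobis

Ritor: *tapobizi
  tapobizi (rule 1 does not apply)
  tapobizi → tapobiz   [apocope]
  tapobiz → tapobis   [final devoicing]
  tapobis → sapobis   [unconditioned shift]
  giving Ritor sapobis.
The other candidates each miss or misapply at least one Ritor change.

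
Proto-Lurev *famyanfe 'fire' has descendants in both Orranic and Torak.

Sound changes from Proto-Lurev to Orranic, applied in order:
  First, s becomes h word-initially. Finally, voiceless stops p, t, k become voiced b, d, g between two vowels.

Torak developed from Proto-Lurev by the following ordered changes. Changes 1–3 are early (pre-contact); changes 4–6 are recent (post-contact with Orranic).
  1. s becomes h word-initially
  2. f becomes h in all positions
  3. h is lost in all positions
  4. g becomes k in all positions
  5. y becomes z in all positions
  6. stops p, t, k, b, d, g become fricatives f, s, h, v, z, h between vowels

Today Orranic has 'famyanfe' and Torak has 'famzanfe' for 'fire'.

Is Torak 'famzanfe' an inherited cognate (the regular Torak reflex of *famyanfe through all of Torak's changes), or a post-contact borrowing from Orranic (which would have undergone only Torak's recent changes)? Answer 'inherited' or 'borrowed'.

If inherited, *famyanfe would pass through all of Torak's changes:
Torak: *famyanfe > hamyanhe > amyane > amzane  (by unconditioned shift, h-loss, unconditioned shift)
If borrowed from Orranic 'famyanfe' after the early changes, it would undergo only the recent ones:
  rule 4 (unconditioned shift): no change (famyanfe)
  rule 5 (unconditioned shift): famyanfe → famzanfe
  rule 6 (intervocalic lenition): no change (famzanfe)
  ⇒ as a loan: famzanfe
Torak 'famzanfe' matches the loan outcome 'famzanfe', not the inherited 'amzane' — it skipped the early Torak changes, so it was borrowed from Orranic.

borrowed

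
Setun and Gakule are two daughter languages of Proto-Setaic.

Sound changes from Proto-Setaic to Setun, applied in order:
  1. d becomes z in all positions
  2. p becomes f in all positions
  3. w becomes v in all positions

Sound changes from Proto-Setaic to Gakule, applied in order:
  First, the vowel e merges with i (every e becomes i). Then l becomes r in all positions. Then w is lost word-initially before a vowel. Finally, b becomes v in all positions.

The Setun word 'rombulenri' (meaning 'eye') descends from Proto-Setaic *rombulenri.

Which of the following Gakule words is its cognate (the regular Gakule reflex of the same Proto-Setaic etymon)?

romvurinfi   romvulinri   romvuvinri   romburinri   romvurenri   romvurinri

romvurinri

Gakule: start from *rombulenri.
  rule 1 (vowel merger): rombulenri → rombulinri
  rule 2 (unconditioned shift): rombulinri → romburinri
  rule 3: no change — romburinri
  rule 4 (unconditioned shift): romburinri → romvurinri
  ⇒ Gakule romvurinri
Among the options, 'romvurinri' alone shows every Gakule change applied in order.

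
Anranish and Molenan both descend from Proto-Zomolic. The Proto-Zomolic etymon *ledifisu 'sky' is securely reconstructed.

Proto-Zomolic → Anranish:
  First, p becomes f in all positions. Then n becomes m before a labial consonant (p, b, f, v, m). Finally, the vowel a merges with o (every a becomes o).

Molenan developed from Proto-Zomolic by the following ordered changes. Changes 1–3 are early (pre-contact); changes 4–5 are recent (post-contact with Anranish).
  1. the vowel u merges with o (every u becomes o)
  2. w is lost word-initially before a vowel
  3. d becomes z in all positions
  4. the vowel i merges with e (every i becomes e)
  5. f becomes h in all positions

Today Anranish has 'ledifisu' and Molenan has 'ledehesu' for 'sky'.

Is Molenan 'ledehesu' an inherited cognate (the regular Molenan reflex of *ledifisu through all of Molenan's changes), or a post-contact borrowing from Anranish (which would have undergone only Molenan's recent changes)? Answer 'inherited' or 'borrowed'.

borrowed

If inherited, *ledifisu would pass through all of Molenan's changes:
Molenan: start from *ledifisu.
  rule 1 (vowel merger): ledifisu → ledifiso
  rule 2: no change — ledifiso
  rule 3 (unconditioned shift): ledifiso → lezifiso
  rule 4 (vowel merger): lezifiso → lezefeso
  rule 5 (unconditioned shift): lezefeso → lezeheso
  ⇒ Molenan lezeheso
If borrowed from Anranish 'ledifisu' after the early changes, it would undergo only the recent ones:
  rule 4 (vowel merger): ledifisu → ledefesu
  rule 5 (unconditioned shift): ledefesu → ledehesu
  ⇒ as a loan: ledehesu
Molenan 'ledehesu' matches the loan outcome 'ledehesu', not the inherited 'lezeheso' — it skipped the early Molenan changes, so it was borrowed from Anranish.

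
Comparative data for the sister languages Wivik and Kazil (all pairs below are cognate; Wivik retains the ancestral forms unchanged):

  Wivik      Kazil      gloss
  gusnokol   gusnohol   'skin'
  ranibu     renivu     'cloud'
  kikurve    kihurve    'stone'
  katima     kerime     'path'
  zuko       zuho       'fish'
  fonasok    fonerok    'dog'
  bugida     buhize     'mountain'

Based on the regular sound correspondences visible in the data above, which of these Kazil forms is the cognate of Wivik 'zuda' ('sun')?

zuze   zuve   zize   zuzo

zuze

bugida ~ buhize — Wivik d corresponds to Kazil z between vowels (before a back vowel).
katima ~ kerime, bugida ~ buhize — Wivik a corresponds to Kazil e word-finally.
Applying these to Wivik 'zuda':
  zuda → zuza   (d→z between vowels (before a back vowel))
  zuza → zuze   (a→e word-finally)
So the Kazil cognate is 'zuze'.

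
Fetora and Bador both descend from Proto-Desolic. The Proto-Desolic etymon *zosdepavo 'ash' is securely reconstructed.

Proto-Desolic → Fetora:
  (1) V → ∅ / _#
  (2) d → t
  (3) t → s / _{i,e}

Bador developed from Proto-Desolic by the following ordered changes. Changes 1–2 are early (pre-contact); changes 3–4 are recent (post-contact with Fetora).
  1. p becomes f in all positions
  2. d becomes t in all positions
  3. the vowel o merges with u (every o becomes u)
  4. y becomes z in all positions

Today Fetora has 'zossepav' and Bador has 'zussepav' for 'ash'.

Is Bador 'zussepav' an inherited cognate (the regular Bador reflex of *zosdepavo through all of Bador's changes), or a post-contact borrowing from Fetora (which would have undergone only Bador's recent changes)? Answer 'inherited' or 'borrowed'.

If inherited, *zosdepavo would pass through all of Bador's changes:
Bador: *zosdepavo > zosdefavo > zostefavo > zustefavu  (by unconditioned shift, unconditioned shift, vowel merger)
If borrowed from Fetora 'zossepav' after the early changes, it would undergo only the recent ones:
  rule 3 (vowel merger): zossepav → zussepav
  rule 4 (unconditioned shift): no change (zussepav)
  ⇒ as a loan: zussepav
Bador 'zussepav' matches the loan outcome 'zussepav', not the inherited 'zustefavu' — it skipped the early Bador changes, so it was borrowed from Fetora.

borrowed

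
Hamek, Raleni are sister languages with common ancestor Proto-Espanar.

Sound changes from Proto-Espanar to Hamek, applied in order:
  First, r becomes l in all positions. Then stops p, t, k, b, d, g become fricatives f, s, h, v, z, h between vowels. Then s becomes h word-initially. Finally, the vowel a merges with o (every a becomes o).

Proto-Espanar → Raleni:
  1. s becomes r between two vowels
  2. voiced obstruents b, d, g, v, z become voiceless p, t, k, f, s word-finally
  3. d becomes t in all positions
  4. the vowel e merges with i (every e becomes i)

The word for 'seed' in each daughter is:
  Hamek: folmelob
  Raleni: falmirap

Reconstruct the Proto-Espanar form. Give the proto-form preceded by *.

*falmerab

Position 5: Hamek has e, Raleni has i. Hamek preserves e here (none of its changes turn any other segment into e), so the proto-segment is *e.
Position 6: Hamek has l, Raleni has r. Taking the neighbouring segments as reconstructed: Hamek l could go back to *l or *r; Raleni r could go back to *s or *r — the one source consistent with every daughter is *r.
Position 8: Hamek has b, Raleni has p. Hamek preserves b here (none of its changes turn any other segment into b), so the proto-segment is *b.
Verify the candidate proto-form against each daughter:
Hamek: *falmerab > falmelab > folmelob  (by unconditioned shift, vowel merger)
Raleni: *falmerab > falmerap > falmirap  (by final devoicing, vowel merger)
Only *falmerab yields all of Hamek folmelob, Raleni falmirap.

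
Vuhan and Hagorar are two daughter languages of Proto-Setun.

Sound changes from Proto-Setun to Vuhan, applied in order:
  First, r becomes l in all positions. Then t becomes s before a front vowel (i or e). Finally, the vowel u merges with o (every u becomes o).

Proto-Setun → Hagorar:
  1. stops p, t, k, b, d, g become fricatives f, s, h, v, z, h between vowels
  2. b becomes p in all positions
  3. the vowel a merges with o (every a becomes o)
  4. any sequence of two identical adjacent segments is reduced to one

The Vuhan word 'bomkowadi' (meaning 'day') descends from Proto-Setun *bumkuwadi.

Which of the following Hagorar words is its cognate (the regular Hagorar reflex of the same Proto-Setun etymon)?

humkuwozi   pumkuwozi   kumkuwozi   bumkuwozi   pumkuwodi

Hagorar: *bumkuwadi > bumkuwazi > pumkuwazi > pumkuwozi  (by intervocalic lenition, unconditioned shift, vowel merger)
The other candidates each miss or misapply at least one Hagorar change.

pumkuwozi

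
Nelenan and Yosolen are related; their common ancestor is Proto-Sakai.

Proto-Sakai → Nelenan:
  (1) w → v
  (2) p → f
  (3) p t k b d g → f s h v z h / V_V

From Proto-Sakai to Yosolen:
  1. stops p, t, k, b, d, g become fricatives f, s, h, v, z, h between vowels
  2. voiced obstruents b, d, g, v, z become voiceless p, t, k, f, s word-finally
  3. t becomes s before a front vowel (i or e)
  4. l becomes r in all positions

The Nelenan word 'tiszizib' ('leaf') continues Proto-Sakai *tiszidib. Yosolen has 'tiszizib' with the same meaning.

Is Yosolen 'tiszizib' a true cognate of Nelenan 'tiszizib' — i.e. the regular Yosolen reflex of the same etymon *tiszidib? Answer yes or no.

no

Derive the expected Yosolen reflex of *tiszidib:
Yosolen: start from *tiszidib.
  rule 1 (intervocalic lenition): tiszidib → tiszizib
  rule 2 (final devoicing): tiszizib → tiszizip
  rule 3 (palatalisation): tiszizip → siszizip
  rule 4: no change — siszizip
  ⇒ Yosolen siszizip
The regular Yosolen reflex would be 'siszizip', but the attested form is 'tiszizib'. The correspondence is irregular, so they are not cognates (the Yosolen form has a different source).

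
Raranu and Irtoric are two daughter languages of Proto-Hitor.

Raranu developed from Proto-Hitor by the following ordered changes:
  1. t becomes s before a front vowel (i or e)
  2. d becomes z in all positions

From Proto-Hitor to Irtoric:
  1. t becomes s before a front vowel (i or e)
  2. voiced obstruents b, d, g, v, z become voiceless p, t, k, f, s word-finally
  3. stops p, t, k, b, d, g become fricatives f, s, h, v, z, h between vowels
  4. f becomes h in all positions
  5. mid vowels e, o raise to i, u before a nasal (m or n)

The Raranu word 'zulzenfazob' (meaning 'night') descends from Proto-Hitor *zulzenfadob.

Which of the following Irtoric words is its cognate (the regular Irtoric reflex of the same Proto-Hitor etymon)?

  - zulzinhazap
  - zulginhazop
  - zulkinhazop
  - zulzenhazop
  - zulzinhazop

zulzinhazop

Irtoric: *zulzenfadob
  zulzenfadob (rule 1 does not apply)
  zulzenfadob → zulzenfadop   [final devoicing]
  zulzenfadop → zulzenfazop   [intervocalic lenition]
  zulzenfazop → zulzenhazop   [unconditioned shift]
  zulzenhazop → zulzinhazop   [pre-nasal raising]
  giving Irtoric zulzinhazop.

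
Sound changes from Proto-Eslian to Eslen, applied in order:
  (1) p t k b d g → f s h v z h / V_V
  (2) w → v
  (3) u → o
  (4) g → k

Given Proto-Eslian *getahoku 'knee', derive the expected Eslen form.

kesahoho

Eslen: start from *getahoku.
  rule 1 (intervocalic lenition): getahoku → gesahohu
  rule 2: no change — gesahohu
  rule 3 (vowel merger): gesahohu → gesahoho
  rule 4 (unconditioned shift): gesahoho → kesahoho
  ⇒ Eslen kesahoho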